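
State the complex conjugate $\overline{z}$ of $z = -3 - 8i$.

If z = a + bi, then conjugate(z) = a - bi
conjugate(-3 - 8i) = -3 + 8i


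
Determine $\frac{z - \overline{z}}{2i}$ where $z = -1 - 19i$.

z - conjugate(z) = 2bi
(z - conjugate(z))/(2i) = 2bi/(2i) = b = -19


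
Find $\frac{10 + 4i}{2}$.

Divisor is real, so divide each part by 2:
= 5 + 2i


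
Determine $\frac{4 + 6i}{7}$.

Divisor is real, so divide each part by 7:
= 4/7 + (6/7)i


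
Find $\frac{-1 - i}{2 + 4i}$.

Multiply numerator and denominator by conjugate (2 - 4i):
= (-1 - i)(2 - 4i) / (2^2 + 4^2)
= (-6 + 2i) / 20
Divide through by 2: (-3 + i) / 10
= -3/10 + (1/10)i


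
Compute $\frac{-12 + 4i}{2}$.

Divisor is real, so divide each part by 2:
= -6 + 2i


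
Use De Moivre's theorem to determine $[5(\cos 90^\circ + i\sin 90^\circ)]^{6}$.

By De Moivre: z^n = r^n(cos(nθ) + i sin(nθ))
= 5^6(cos(6*90°) + i sin(6*90°))
= 15625(cos 180° + i sin 180°)
= -15625


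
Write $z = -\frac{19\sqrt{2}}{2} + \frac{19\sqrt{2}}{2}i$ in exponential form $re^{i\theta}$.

r = |z| = sqrt((-19*sqrt(2)/2)^2 + (19*sqrt(2)/2)^2) = sqrt(361/2 + 361/2) = sqrt(361) = 19
θ = arctan(b/a) = arctan(13.435/-13.435) (quadrant-adjusted) = 135° = 3π/4
z = 19e^(i*3π/4)


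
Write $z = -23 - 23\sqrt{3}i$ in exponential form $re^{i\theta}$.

r = |z| = sqrt((-23)^2 + (-23*sqrt(3))^2) = sqrt(529 + 1587) = sqrt(2116) = 46
θ = arctan(b/a) = arctan(-39.8372/-23) (quadrant-adjusted) = -120° = -2π/3
z = 46e^(-i*2π/3)


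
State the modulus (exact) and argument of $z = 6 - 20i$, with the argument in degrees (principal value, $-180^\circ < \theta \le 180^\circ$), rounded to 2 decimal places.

|z| = sqrt(6^2 + (-20)^2) = sqrt(436)
arg(z) = arctan(b/a) = arctan(-20/6) (quadrant-adjusted) = -73.30°


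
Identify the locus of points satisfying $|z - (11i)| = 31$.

|z - z0| = r describes a circle centered at z0 with radius r
Here z0 = 11i and r = 31
Locus: Circle centered at (0, 11) with radius 31


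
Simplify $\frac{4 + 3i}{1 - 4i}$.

Multiply numerator and denominator by conjugate (1 + 4i):
= (4 + 3i)(1 + 4i) / (1^2 + (-4)^2)
= (-8 + 19i) / 17
= -8/17 + (19/17)i


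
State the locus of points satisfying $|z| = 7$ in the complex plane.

|z| = 7 means sqrt(x^2 + y^2) = 7
This is a circle of radius 7 centered at the origin


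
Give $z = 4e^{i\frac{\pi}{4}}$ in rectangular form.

a = r cos θ = 4 * sqrt(2)/2 = 2*sqrt(2)
b = r sin θ = 4 * sqrt(2)/2 = 2*sqrt(2)
z = 2*sqrt(2) + 2*sqrt(2)i


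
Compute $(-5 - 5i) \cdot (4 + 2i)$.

(a1*a2 - b1*b2) + (a1*b2 + b1*a2)i
= (-20 - (-10)) + (-10 + (-20))i
= -10 - 30i


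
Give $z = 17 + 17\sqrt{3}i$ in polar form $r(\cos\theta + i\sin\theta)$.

r = |z| = sqrt(a^2 + b^2) = sqrt((17)^2 + (17*sqrt(3))^2) = sqrt(289 + 867) = sqrt(1156) = 34
θ = arctan(b/a) = arctan(29.4449/17) (quadrant-adjusted) = 60°
z = 34(cos 60° + i sin 60°)


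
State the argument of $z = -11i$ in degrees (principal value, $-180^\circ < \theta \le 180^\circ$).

a = 0 and b < 0, so z lies on the negative imaginary axis: θ = -90°


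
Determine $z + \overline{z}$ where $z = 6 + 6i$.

z + conjugate(z) = (a + bi) + (a - bi) = 2a
= 2 * 6 = 12


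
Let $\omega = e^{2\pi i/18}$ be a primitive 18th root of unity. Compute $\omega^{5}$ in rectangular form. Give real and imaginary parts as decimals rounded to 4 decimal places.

ω^5 = e^(2πi·5/18) = e^(i·5π/9)
= cos(5π/9) + i sin(5π/9)
= -0.1736 + 0.9848i


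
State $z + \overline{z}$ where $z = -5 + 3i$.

z + conjugate(z) = (a + bi) + (a - bi) = 2a
= 2 * (-5) = -10


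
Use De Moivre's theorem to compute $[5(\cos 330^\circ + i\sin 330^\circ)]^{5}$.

By De Moivre: z^n = r^n(cos(nθ) + i sin(nθ))
= 5^5(cos(5*330°) + i sin(5*330°))
= 3125(cos 210° + i sin 210°)
= -3125*sqrt(3)/2 - (3125/2)i


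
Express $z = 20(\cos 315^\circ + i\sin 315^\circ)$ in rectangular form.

a = r cos θ = 20 * sqrt(2)/2 = 10*sqrt(2)
b = r sin θ = 20 * -sqrt(2)/2 = -10*sqrt(2)
z = 10*sqrt(2) - 10*sqrt(2)i


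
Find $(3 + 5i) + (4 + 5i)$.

(3 + 4) + (5 + 5)i = 7 + 10i


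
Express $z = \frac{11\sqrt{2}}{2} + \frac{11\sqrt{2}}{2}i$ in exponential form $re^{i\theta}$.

r = |z| = sqrt((11*sqrt(2)/2)^2 + (11*sqrt(2)/2)^2) = sqrt(121/2 + 121/2) = sqrt(121) = 11
θ = arctan(b/a) = arctan(7.7782/7.7782) (quadrant-adjusted) = 45° = π/4
z = 11e^(i*π/4)


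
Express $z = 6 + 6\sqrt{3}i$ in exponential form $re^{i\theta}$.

r = |z| = sqrt((6)^2 + (6*sqrt(3))^2) = sqrt(36 + 108) = sqrt(144) = 12
θ = arctan(b/a) = arctan(10.3923/6) (quadrant-adjusted) = 60° = π/3
z = 12e^(i*π/3)


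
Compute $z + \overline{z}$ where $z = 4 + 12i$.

z + conjugate(z) = (a + bi) + (a - bi) = 2a
= 2 * 4 = 8


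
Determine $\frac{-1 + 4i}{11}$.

Divisor is real, so divide each part by 11:
= -1/11 + (4/11)i


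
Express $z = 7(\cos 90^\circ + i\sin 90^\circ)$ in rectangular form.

a = r cos θ = 7 * 0 = 0
b = r sin θ = 7 * 1 = 7
z = 7i


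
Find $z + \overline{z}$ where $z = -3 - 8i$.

z + conjugate(z) = (a + bi) + (a - bi) = 2a
= 2 * (-3) = -6


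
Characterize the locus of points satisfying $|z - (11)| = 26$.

|z - z0| = r describes a circle centered at z0 with radius r
Here z0 = 11 and r = 26
Locus: Circle centered at (11, 0) with radius 26


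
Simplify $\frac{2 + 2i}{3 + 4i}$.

Multiply numerator and denominator by conjugate (3 - 4i):
= (2 + 2i)(3 - 4i) / (3^2 + 4^2)
= (14 - 2i) / 25
= 14/25 - (2/25)i


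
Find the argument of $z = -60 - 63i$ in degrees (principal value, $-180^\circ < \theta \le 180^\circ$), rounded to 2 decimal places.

θ = arctan(b/a) = arctan(-63/-60) (quadrant-adjusted) = -133.60°


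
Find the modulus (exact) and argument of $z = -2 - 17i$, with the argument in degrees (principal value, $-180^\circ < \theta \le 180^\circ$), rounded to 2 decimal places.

|z| = sqrt((-2)^2 + (-17)^2) = sqrt(293)
arg(z) = arctan(b/a) = arctan(-17/-2) (quadrant-adjusted) = -96.71°


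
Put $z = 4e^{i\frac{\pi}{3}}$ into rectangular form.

a = r cos θ = 4 * 1/2 = 2
b = r sin θ = 4 * sqrt(3)/2 = 2*sqrt(3)
z = 2 + 2*sqrt(3)i


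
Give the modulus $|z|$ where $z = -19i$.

|z| = sqrt(a^2 + b^2) = sqrt(0^2 + (-19)^2) = sqrt(361) = 19


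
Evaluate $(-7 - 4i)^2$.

(a + bi)^2 = a^2 - b^2 + 2abi
= (-7)^2 - (-4)^2 + 2*(-7)*(-4)i
= 33 + 56i


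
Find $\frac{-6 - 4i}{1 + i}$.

Multiply numerator and denominator by conjugate (1 - i):
= (-6 - 4i)(1 - i) / (1^2 + 1^2)
= (-10 + 2i) / 2
= -5 + i


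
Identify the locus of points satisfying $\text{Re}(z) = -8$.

Re(z) = x where z = x + yi; the equation x = -8 is satisfied by all points with that x-coordinate
Locus: Vertical line x = -8


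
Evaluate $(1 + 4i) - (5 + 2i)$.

(1 - 5) + (4 - 2)i = -4 + 2i


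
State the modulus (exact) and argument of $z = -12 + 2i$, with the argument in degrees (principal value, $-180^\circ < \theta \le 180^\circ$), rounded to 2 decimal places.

|z| = sqrt((-12)^2 + 2^2) = sqrt(148)
arg(z) = arctan(b/a) = arctan(2/-12) (quadrant-adjusted) = 170.54°


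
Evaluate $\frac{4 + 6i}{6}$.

Divisor is real, so divide each part by 6:
= 2/3 + i


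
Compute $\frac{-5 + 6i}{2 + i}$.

Multiply numerator and denominator by conjugate (2 - i):
= (-5 + 6i)(2 - i) / (2^2 + 1^2)
= (-4 + 17i) / 5
= -4/5 + (17/5)i


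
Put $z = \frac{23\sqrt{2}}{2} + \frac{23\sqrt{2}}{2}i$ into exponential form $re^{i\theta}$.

r = |z| = sqrt((23*sqrt(2)/2)^2 + (23*sqrt(2)/2)^2) = sqrt(529/2 + 529/2) = sqrt(529) = 23
θ = arctan(b/a) = arctan(16.2635/16.2635) (quadrant-adjusted) = 45° = π/4
z = 23e^(i*π/4)


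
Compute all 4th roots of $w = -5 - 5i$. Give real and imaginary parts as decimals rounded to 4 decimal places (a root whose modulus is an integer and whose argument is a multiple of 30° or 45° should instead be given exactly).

|w| = sqrt(50) ≈ 7.071068, arg(w) = 225°
Root modulus = sqrt(50)^(1/4) ≈ 1.630689
Root arguments: θ_k = (225° + 360°k)/4 for k = 0, 1, ..., 3
Compute each root as (root modulus)(cos θ_k + i sin θ_k) using full-precision intermediates, then round to 4 decimal places.
Roots: 0.9060 + 1.3559i, -1.3559 + 0.9060i, -0.9060 - 1.3559i, 1.3559 - 0.9060i


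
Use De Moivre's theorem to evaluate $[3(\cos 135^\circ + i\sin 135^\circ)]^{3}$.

By De Moivre: z^n = r^n(cos(nθ) + i sin(nθ))
= 3^3(cos(3*135°) + i sin(3*135°))
= 27(cos 45° + i sin 45°)
= 27*sqrt(2)/2 + (27*sqrt(2)/2)i


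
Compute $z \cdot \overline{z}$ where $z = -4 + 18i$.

z * conjugate(z) = |z|^2 = a^2 + b^2
= (-4)^2 + 18^2 = 340


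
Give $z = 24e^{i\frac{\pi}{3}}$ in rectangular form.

a = r cos θ = 24 * 1/2 = 12
b = r sin θ = 24 * sqrt(3)/2 = 12*sqrt(3)
z = 12 + 12*sqrt(3)i


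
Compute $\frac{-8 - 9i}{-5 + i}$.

Multiply numerator and denominator by conjugate (-5 - i):
= (-8 - 9i)(-5 - i) / ((-5)^2 + 1^2)
= (31 + 53i) / 26
= 31/26 + (53/26)i


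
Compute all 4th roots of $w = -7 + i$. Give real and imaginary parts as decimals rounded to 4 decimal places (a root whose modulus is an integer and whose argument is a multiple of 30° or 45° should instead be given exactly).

|w| = sqrt(50) ≈ 7.071068, arg(w) ≈ 171.869898°
Root modulus = sqrt(50)^(1/4) ≈ 1.630689
Root arguments: θ_k = (arg(w) + 360°k)/4 for k = 0, 1, ..., 3
Compute each root as (root modulus)(cos θ_k + i sin θ_k) using full-precision intermediates, then round to 4 decimal places.
Roots: 1.1932 + 1.1115i, -1.1115 + 1.1932i, -1.1932 - 1.1115i, 1.1115 - 1.1932i


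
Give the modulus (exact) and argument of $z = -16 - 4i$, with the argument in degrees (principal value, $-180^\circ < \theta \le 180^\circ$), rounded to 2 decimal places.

|z| = sqrt((-16)^2 + (-4)^2) = sqrt(272)
arg(z) = arctan(b/a) = arctan(-4/-16) (quadrant-adjusted) = -165.96°


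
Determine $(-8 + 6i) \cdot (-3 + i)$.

(a1*a2 - b1*b2) + (a1*b2 + b1*a2)i
= (24 - 6) + (-8 + (-18))i
= 18 - 26i


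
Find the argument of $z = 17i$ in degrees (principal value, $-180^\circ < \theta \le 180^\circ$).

a = 0 and b > 0, so z lies on the positive imaginary axis: θ = 90°


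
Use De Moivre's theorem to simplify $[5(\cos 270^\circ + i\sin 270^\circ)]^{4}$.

By De Moivre: z^n = r^n(cos(nθ) + i sin(nθ))
= 5^4(cos(4*270°) + i sin(4*270°))
= 625(cos 0° + i sin 0°)
= 625


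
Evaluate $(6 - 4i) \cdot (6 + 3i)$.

(a1*a2 - b1*b2) + (a1*b2 + b1*a2)i
= (36 - (-12)) + (18 + (-24))i
= 48 - 6i


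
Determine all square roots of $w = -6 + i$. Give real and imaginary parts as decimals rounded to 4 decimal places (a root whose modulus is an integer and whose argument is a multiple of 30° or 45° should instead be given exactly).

|w| = sqrt(37) ≈ 6.082763, arg(w) ≈ 170.537678°
Root modulus = sqrt(37)^(1/2) ≈ 2.466326
Root arguments: θ_k = (arg(w) + 360°k)/2 for k = 0, 1, ..., 1
Compute each root as (root modulus)(cos θ_k + i sin θ_k) using full-precision intermediates, then round to 4 decimal places.
Roots: 0.2034 + 2.4579i, -0.2034 - 2.4579i


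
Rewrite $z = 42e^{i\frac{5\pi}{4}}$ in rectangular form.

a = r cos θ = 42 * -sqrt(2)/2 = -21*sqrt(2)
b = r sin θ = 42 * -sqrt(2)/2 = -21*sqrt(2)
z = -21*sqrt(2) - 21*sqrt(2)i


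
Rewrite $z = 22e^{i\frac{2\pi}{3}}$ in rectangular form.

a = r cos θ = 22 * -1/2 = -11
b = r sin θ = 22 * sqrt(3)/2 = 11*sqrt(3)
z = -11 + 11*sqrt(3)i


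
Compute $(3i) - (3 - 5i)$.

(0 - 3) + (3 - (-5))i = -3 + 8i


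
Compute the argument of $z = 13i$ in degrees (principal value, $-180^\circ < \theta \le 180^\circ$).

a = 0 and b > 0, so z lies on the positive imaginary axis: θ = 90°


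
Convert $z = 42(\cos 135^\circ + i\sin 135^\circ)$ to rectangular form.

a = r cos θ = 42 * -sqrt(2)/2 = -21*sqrt(2)
b = r sin θ = 42 * sqrt(2)/2 = 21*sqrt(2)
z = -21*sqrt(2) + 21*sqrt(2)i


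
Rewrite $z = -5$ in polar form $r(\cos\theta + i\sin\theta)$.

r = |z| = sqrt(a^2 + b^2) = sqrt((-5)^2 + (0)^2) = sqrt(25 + 0) = sqrt(25) = 5
b = 0 and a < 0, so z lies on the negative real axis: θ = 180°
z = 5(cos 180° + i sin 180°)


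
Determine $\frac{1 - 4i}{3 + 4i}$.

Multiply numerator and denominator by conjugate (3 - 4i):
= (1 - 4i)(3 - 4i) / (3^2 + 4^2)
= (-13 - 16i) / 25
= -13/25 - (16/25)i


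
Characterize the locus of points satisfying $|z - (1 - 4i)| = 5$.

|z - z0| = r describes a circle centered at z0 with radius r
Here z0 = 1 - 4i and r = 5
Locus: Circle centered at (1, -4) with radius 5


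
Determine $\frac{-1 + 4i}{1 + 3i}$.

Multiply numerator and denominator by conjugate (1 - 3i):
= (-1 + 4i)(1 - 3i) / (1^2 + 3^2)
= (11 + 7i) / 10
= 11/10 + (7/10)i


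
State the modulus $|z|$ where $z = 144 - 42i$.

|z| = sqrt(a^2 + b^2) = sqrt(144^2 + (-42)^2) = sqrt(22500) = 150


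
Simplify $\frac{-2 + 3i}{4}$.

Divisor is real, so divide each part by 4:
= -1/2 + (3/4)i


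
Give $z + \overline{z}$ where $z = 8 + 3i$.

z + conjugate(z) = (a + bi) + (a - bi) = 2a
= 2 * 8 = 16


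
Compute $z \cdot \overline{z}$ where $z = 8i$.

z * conjugate(z) = |z|^2 = a^2 + b^2
= 0^2 + 8^2 = 64


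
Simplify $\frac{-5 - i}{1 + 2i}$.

Multiply numerator and denominator by conjugate (1 - 2i):
= (-5 - i)(1 - 2i) / (1^2 + 2^2)
= (-7 + 9i) / 5
= -7/5 + (9/5)i


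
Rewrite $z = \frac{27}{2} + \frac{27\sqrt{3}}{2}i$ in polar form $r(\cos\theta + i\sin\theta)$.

r = |z| = sqrt(a^2 + b^2) = sqrt((27/2)^2 + (27*sqrt(3)/2)^2) = sqrt(729/4 + 2187/4) = sqrt(729) = 27
θ = arctan(b/a) = arctan(23.3827/13.5) (quadrant-adjusted) = 60°
z = 27(cos 60° + i sin 60°)


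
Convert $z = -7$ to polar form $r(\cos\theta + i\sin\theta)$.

r = |z| = sqrt(a^2 + b^2) = sqrt((-7)^2 + (0)^2) = sqrt(49 + 0) = sqrt(49) = 7
b = 0 and a < 0, so z lies on the negative real axis: θ = 180°
z = 7(cos 180° + i sin 180°)


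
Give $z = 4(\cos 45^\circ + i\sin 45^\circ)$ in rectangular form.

a = r cos θ = 4 * sqrt(2)/2 = 2*sqrt(2)
b = r sin θ = 4 * sqrt(2)/2 = 2*sqrt(2)
z = 2*sqrt(2) + 2*sqrt(2)i


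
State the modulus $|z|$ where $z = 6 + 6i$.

|z| = sqrt(a^2 + b^2) = sqrt(6^2 + 6^2) = sqrt(72) = sqrt(72)


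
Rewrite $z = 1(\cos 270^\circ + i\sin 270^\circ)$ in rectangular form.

a = r cos θ = 1 * 0 = 0
b = r sin θ = 1 * -1 = -1
z = -i


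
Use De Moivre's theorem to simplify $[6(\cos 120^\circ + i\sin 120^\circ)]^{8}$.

By De Moivre: z^n = r^n(cos(nθ) + i sin(nθ))
= 6^8(cos(8*120°) + i sin(8*120°))
= 1679616(cos 240° + i sin 240°)
= -839808 - 839808*sqrt(3)i


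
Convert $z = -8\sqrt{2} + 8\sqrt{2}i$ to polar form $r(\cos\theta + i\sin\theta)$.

r = |z| = sqrt(a^2 + b^2) = sqrt((-8*sqrt(2))^2 + (8*sqrt(2))^2) = sqrt(128 + 128) = sqrt(256) = 16
θ = arctan(b/a) = arctan(11.3137/-11.3137) (quadrant-adjusted) = 135°
z = 16(cos 135° + i sin 135°)


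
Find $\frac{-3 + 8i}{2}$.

Divisor is real, so divide each part by 2:
= -3/2 + 4i


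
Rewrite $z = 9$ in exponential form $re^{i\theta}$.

r = |z| = sqrt((9)^2 + (0)^2) = sqrt(81 + 0) = sqrt(81) = 9
b = 0 and a > 0, so z lies on the positive real axis: θ = 0
z = 9e^(i*0) = 9


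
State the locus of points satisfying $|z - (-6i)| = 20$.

|z - z0| = r describes a circle centered at z0 with radius r
Here z0 = -6i and r = 20
Locus: Circle centered at (0, -6) with radius 20


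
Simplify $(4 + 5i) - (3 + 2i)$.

(4 - 3) + (5 - 2)i = 1 + 3i


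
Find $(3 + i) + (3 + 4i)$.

(3 + 3) + (1 + 4)i = 6 + 5i


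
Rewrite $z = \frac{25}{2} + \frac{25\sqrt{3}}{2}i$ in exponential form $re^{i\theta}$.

r = |z| = sqrt((25/2)^2 + (25*sqrt(3)/2)^2) = sqrt(625/4 + 1875/4) = sqrt(625) = 25
θ = arctan(b/a) = arctan(21.6506/12.5) (quadrant-adjusted) = 60° = π/3
z = 25e^(i*π/3)


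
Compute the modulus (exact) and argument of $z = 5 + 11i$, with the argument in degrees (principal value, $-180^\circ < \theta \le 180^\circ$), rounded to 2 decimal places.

|z| = sqrt(5^2 + 11^2) = sqrt(146)
arg(z) = arctan(b/a) = arctan(11/5) (quadrant-adjusted) = 65.56°


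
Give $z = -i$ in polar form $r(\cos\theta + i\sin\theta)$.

r = |z| = sqrt(a^2 + b^2) = sqrt((0)^2 + (-1)^2) = sqrt(0 + 1) = sqrt(1) = 1
a = 0 and b < 0, so z lies on the negative imaginary axis: θ = 270°
z = 1(cos 270° + i sin 270°)


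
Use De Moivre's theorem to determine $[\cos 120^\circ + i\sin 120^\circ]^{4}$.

By De Moivre: z^n = r^n(cos(nθ) + i sin(nθ))
= 1^4(cos(4*120°) + i sin(4*120°))
= 1(cos 120° + i sin 120°)
= -1/2 + (sqrt(3)/2)i


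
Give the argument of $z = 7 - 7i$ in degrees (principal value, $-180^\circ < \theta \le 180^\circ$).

θ = arctan(b/a) = arctan(-7/7) (quadrant-adjusted) = -45°


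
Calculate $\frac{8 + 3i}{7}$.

Divisor is real, so divide each part by 7:
= 8/7 + (3/7)i


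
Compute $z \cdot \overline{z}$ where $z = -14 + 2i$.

z * conjugate(z) = |z|^2 = a^2 + b^2
= (-14)^2 + 2^2 = 200


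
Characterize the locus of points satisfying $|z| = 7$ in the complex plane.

|z| = 7 means sqrt(x^2 + y^2) = 7
This is a circle of radius 7 centered at the origin


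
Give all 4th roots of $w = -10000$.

|w| = 10000, arg(w) = 180°
Root modulus = 10000^(1/4) = 10
Root arguments: θ_k = (180° + 360°k)/4 for k = 0, 1, ..., 3
Roots: 5*sqrt(2) + 5*sqrt(2)i, -5*sqrt(2) + 5*sqrt(2)i, -5*sqrt(2) - 5*sqrt(2)i, 5*sqrt(2) - 5*sqrt(2)i


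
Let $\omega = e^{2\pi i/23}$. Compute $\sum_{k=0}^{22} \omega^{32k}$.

Let ζ = ω^32 = e^(2πi·32/23). Since 23 ∤ 32, ζ ≠ 1.
Sum = Σ_{k=0}^{22} ζ^k = (ζ^23 - 1)/(ζ - 1) = (ω^{32·23} - 1)/(ζ - 1) = (1 - 1)/(ζ - 1) = 0


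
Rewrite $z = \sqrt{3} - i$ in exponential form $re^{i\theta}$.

r = |z| = sqrt((sqrt(3))^2 + (-1)^2) = sqrt(3 + 1) = sqrt(4) = 2
θ = arctan(b/a) = arctan(-1/1.7321) (quadrant-adjusted) = -30° = -π/6
z = 2e^(-i*π/6)


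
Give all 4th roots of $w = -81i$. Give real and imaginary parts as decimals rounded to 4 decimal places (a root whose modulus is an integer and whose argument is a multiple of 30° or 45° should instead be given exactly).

|w| = 81, arg(w) = 270°
Root modulus = 81^(1/4) = 3
Root arguments: θ_k = (270° + 360°k)/4 for k = 0, 1, ..., 3
Compute each root as (root modulus)(cos θ_k + i sin θ_k) using full-precision intermediates, then round to 4 decimal places.
Roots: 1.1481 + 2.7716i, -2.7716 + 1.1481i, -1.1481 - 2.7716i, 2.7716 - 1.1481i


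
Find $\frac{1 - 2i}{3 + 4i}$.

Multiply numerator and denominator by conjugate (3 - 4i):
= (1 - 2i)(3 - 4i) / (3^2 + 4^2)
= (-5 - 10i) / 25
Divide through by 5: (-1 - 2i) / 5
= -1/5 - (2/5)i


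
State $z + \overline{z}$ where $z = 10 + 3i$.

z + conjugate(z) = (a + bi) + (a - bi) = 2a
= 2 * 10 = 20


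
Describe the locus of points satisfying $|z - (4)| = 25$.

|z - z0| = r describes a circle centered at z0 with radius r
Here z0 = 4 and r = 25
Locus: Circle centered at (4, 0) with radius 25


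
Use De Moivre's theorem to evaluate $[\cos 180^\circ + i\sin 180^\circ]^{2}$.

By De Moivre: z^n = r^n(cos(nθ) + i sin(nθ))
= 1^2(cos(2*180°) + i sin(2*180°))
= 1(cos 0° + i sin 0°)
= 1


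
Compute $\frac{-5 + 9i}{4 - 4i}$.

Multiply numerator and denominator by conjugate (4 + 4i):
= (-5 + 9i)(4 + 4i) / (4^2 + (-4)^2)
= (-56 + 16i) / 32
Divide through by 8: (-7 + 2i) / 4
= -7/4 + (1/2)i


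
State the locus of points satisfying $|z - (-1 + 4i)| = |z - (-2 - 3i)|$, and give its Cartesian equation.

|z - z1| = |z - z2| means z is equidistant from z1 and z2,
i.e. the perpendicular bisector of the segment from (-1, 4) to (-2, -3) (midpoint (-3/2, 1/2)).
With z = x + yi, square both sides:
(x - (-1))^2 + (y - 4)^2 = (x - (-2))^2 + (y - (-3))^2
The x^2 and y^2 terms cancel: -2x + (-14)y = 13 - 17 = -4
Simplify: x + 7y = 2
Locus: Perpendicular bisector of the segment from (-1, 4) to (-2, -3): the line x + 7y = 2


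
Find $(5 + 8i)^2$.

(a + bi)^2 = a^2 - b^2 + 2abi
= 5^2 - 8^2 + 2*5*8i
= -39 + 80i


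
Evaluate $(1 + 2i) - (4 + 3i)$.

(1 - 4) + (2 - 3)i = -3 - i


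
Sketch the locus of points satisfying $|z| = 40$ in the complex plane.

|z| = 40 means sqrt(x^2 + y^2) = 40
This is a circle of radius 40 centered at the origin


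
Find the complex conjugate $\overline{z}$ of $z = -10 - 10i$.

If z = a + bi, then conjugate(z) = a - bi
conjugate(-10 - 10i) = -10 + 10i


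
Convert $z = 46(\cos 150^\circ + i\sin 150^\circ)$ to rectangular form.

a = r cos θ = 46 * -sqrt(3)/2 = -23*sqrt(3)
b = r sin θ = 46 * 1/2 = 23
z = -23*sqrt(3) + 23i


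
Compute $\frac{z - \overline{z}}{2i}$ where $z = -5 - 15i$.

z - conjugate(z) = 2bi
(z - conjugate(z))/(2i) = 2bi/(2i) = b = -15


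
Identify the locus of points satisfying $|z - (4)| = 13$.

|z - z0| = r describes a circle centered at z0 with radius r
Here z0 = 4 and r = 13
Locus: Circle centered at (4, 0) with radius 13


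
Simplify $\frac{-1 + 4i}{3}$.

Divisor is real, so divide each part by 3:
= -1/3 + (4/3)i


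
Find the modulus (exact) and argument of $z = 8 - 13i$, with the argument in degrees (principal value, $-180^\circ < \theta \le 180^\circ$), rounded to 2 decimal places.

|z| = sqrt(8^2 + (-13)^2) = sqrt(233)
arg(z) = arctan(b/a) = arctan(-13/8) (quadrant-adjusted) = -58.39°


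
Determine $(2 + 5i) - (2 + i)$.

(2 - 2) + (5 - 1)i = 4i


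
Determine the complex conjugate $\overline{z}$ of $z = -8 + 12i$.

If z = a + bi, then conjugate(z) = a - bi
conjugate(-8 + 12i) = -8 - 12i


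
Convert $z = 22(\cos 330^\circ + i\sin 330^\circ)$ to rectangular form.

a = r cos θ = 22 * sqrt(3)/2 = 11*sqrt(3)
b = r sin θ = 22 * -1/2 = -11
z = 11*sqrt(3) - 11i


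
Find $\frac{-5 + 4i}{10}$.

Divisor is real, so divide each part by 10:
= -1/2 + (2/5)i


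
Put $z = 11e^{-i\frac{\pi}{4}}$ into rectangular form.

a = r cos θ = 11 * sqrt(2)/2 = 11*sqrt(2)/2
b = r sin θ = 11 * -sqrt(2)/2 = -11*sqrt(2)/2
z = 11*sqrt(2)/2 - (11*sqrt(2)/2)i


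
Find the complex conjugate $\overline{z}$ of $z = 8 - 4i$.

If z = a + bi, then conjugate(z) = a - bi
conjugate(8 - 4i) = 8 + 4i


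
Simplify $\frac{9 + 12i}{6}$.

Divisor is real, so divide each part by 6:
= 3/2 + 2i


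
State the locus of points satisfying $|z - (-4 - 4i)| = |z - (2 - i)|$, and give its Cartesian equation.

|z - z1| = |z - z2| means z is equidistant from z1 and z2,
i.e. the perpendicular bisector of the segment from (-4, -4) to (2, -1) (midpoint (-1, -5/2)).
With z = x + yi, square both sides:
(x - (-4))^2 + (y - (-4))^2 = (x - 2)^2 + (y - (-1))^2
The x^2 and y^2 terms cancel: 12x + 6y = 5 - 32 = -27
Simplify: 4x + 2y = -9
Locus: Perpendicular bisector of the segment from (-4, -4) to (2, -1): the line 4x + 2y = -9


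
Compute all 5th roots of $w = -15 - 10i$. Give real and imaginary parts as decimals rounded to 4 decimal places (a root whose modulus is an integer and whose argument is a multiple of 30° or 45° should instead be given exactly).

|w| = sqrt(325) ≈ 18.027756, arg(w) ≈ 213.690068°
Root modulus = sqrt(325)^(1/5) ≈ 1.783152
Root arguments: θ_k = (arg(w) + 360°k)/5 for k = 0, 1, ..., 4
Compute each root as (root modulus)(cos θ_k + i sin θ_k) using full-precision intermediates, then round to 4 decimal places.
Roots: 1.3097 + 1.2101i, -0.7462 + 1.6195i, -1.7708 - 0.2092i, -0.3482 - 1.7488i, 1.5556 - 0.8716i


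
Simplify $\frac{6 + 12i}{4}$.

Divisor is real, so divide each part by 4:
= 3/2 + 3i


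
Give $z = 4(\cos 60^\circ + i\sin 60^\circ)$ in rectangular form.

a = r cos θ = 4 * 1/2 = 2
b = r sin θ = 4 * sqrt(3)/2 = 2*sqrt(3)
z = 2 + 2*sqrt(3)i


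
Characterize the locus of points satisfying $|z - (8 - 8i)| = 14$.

|z - z0| = r describes a circle centered at z0 with radius r
Here z0 = 8 - 8i and r = 14
Locus: Circle centered at (8, -8) with radius 14


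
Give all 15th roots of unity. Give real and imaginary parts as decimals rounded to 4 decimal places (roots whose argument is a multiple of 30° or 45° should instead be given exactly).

ω_k = e^(2πik/15) = cos(2πk/15) + i sin(2πk/15) for k = 0, 1, ..., 14
Roots: 1, 0.9135 + 0.4067i, 0.6691 + 0.7431i, 0.3090 + 0.9511i, -0.1045 + 0.9945i, -1/2 + (sqrt(3)/2)i, -0.8090 + 0.5878i, -0.9781 + 0.2079i, -0.9781 - 0.2079i, -0.8090 - 0.5878i, -1/2 - (sqrt(3)/2)i, -0.1045 - 0.9945i, 0.3090 - 0.9511i, 0.6691 - 0.7431i, 0.9135 - 0.4067i


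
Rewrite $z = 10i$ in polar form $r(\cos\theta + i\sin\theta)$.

r = |z| = sqrt(a^2 + b^2) = sqrt((0)^2 + (10)^2) = sqrt(0 + 100) = sqrt(100) = 10
a = 0 and b > 0, so z lies on the positive imaginary axis: θ = 90°
z = 10(cos 90° + i sin 90°)


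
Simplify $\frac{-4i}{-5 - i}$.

Multiply numerator and denominator by conjugate (-5 + i):
= (-4i)(-5 + i) / ((-5)^2 + (-1)^2)
= (4 + 20i) / 26
Divide through by 2: (2 + 10i) / 13
= 2/13 + (10/13)i


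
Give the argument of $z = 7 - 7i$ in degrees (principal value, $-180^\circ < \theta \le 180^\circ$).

θ = arctan(b/a) = arctan(-7/7) (quadrant-adjusted) = -45°


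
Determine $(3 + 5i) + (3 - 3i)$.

(3 + 3) + (5 + (-3))i = 6 + 2i


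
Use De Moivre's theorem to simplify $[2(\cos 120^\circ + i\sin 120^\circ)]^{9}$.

By De Moivre: z^n = r^n(cos(nθ) + i sin(nθ))
= 2^9(cos(9*120°) + i sin(9*120°))
= 512(cos 0° + i sin 0°)
= 512


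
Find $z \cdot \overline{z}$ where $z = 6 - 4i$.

z * conjugate(z) = |z|^2 = a^2 + b^2
= 6^2 + (-4)^2 = 52


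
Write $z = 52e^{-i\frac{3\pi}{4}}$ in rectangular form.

a = r cos θ = 52 * -sqrt(2)/2 = -26*sqrt(2)
b = r sin θ = 52 * -sqrt(2)/2 = -26*sqrt(2)
z = -26*sqrt(2) - 26*sqrt(2)i


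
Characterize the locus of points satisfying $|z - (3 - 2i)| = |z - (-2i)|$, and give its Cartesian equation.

|z - z1| = |z - z2| means z is equidistant from z1 and z2,
i.e. the perpendicular bisector of the segment from (3, -2) to (0, -2) (midpoint (3/2, -2)).
With z = x + yi, square both sides:
(x - 3)^2 + (y - (-2))^2 = (x - 0)^2 + (y - (-2))^2
The x^2 and y^2 terms cancel: -6x + 0y = 4 - 13 = -9
Simplify: x = 3/2
Locus: Perpendicular bisector of the segment from (3, -2) to (0, -2): the line x = 3/2


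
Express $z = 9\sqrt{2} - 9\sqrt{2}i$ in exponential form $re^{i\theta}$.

r = |z| = sqrt((9*sqrt(2))^2 + (-9*sqrt(2))^2) = sqrt(162 + 162) = sqrt(324) = 18
θ = arctan(b/a) = arctan(-12.7279/12.7279) (quadrant-adjusted) = -45° = -π/4
z = 18e^(-i*π/4)


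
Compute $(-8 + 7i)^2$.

(a + bi)^2 = a^2 - b^2 + 2abi
= (-8)^2 - 7^2 + 2*(-8)*7i
= 15 - 112i


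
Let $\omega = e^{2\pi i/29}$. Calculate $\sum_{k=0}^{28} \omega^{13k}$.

Let ζ = ω^13 = e^(2πi·13/29). Since 29 ∤ 13, ζ ≠ 1.
Sum = Σ_{k=0}^{28} ζ^k = (ζ^29 - 1)/(ζ - 1) = (ω^{13·29} - 1)/(ζ - 1) = (1 - 1)/(ζ - 1) = 0


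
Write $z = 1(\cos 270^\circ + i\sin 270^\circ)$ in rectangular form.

a = r cos θ = 1 * 0 = 0
b = r sin θ = 1 * -1 = -1
z = -i


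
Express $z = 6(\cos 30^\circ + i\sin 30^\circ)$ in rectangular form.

a = r cos θ = 6 * sqrt(3)/2 = 3*sqrt(3)
b = r sin θ = 6 * 1/2 = 3
z = 3*sqrt(3) + 3i


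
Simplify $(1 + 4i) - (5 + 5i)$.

(1 - 5) + (4 - 5)i = -4 - i


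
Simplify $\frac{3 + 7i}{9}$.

Divisor is real, so divide each part by 9:
= 1/3 + (7/9)i


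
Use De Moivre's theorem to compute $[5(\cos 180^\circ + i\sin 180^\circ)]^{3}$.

By De Moivre: z^n = r^n(cos(nθ) + i sin(nθ))
= 5^3(cos(3*180°) + i sin(3*180°))
= 125(cos 180° + i sin 180°)
= -125


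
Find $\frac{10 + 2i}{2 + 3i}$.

Multiply numerator and denominator by conjugate (2 - 3i):
= (10 + 2i)(2 - 3i) / (2^2 + 3^2)
= (26 - 26i) / 13
= 2 - 2i


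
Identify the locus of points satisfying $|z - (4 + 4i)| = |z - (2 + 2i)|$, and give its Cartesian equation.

|z - z1| = |z - z2| means z is equidistant from z1 and z2,
i.e. the perpendicular bisector of the segment from (4, 4) to (2, 2) (midpoint (3, 3)).
With z = x + yi, square both sides:
(x - 4)^2 + (y - 4)^2 = (x - 2)^2 + (y - 2)^2
The x^2 and y^2 terms cancel: -4x + (-4)y = 8 - 32 = -24
Simplify: x + y = 6
Locus: Perpendicular bisector of the segment from (4, 4) to (2, 2): the line x + y = 6


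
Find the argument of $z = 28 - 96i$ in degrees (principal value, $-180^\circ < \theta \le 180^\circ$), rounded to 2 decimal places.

θ = arctan(b/a) = arctan(-96/28) (quadrant-adjusted) = -73.74°


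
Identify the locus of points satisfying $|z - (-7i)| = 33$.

|z - z0| = r describes a circle centered at z0 with radius r
Here z0 = -7i and r = 33
Locus: Circle centered at (0, -7) with radius 33


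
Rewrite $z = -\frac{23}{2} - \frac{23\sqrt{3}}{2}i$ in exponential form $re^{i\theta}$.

r = |z| = sqrt((-23/2)^2 + (-23*sqrt(3)/2)^2) = sqrt(529/4 + 1587/4) = sqrt(529) = 23
θ = arctan(b/a) = arctan(-19.9186/-11.5) (quadrant-adjusted) = -120° = -2π/3
z = 23e^(-i*2π/3)


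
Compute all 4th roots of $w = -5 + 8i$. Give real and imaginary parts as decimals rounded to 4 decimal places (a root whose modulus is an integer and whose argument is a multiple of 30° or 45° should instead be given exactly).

|w| = sqrt(89) ≈ 9.433981, arg(w) ≈ 122.005383°
Root modulus = sqrt(89)^(1/4) ≈ 1.752563
Root arguments: θ_k = (arg(w) + 360°k)/4 for k = 0, 1, ..., 3
Compute each root as (root modulus)(cos θ_k + i sin θ_k) using full-precision intermediates, then round to 4 decimal places.
Roots: 1.5100 + 0.8895i, -0.8895 + 1.5100i, -1.5100 - 0.8895i, 0.8895 - 1.5100i


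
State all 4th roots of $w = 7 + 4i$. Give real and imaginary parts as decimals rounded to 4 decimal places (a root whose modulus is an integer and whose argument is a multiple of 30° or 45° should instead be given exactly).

|w| = sqrt(65) ≈ 8.062258, arg(w) ≈ 29.744881°
Root modulus = sqrt(65)^(1/4) ≈ 1.685055
Root arguments: θ_k = (arg(w) + 360°k)/4 for k = 0, 1, ..., 3
Compute each root as (root modulus)(cos θ_k + i sin θ_k) using full-precision intermediates, then round to 4 decimal places.
Roots: 1.6709 + 0.2181i, -0.2181 + 1.6709i, -1.6709 - 0.2181i, 0.2181 - 1.6709i


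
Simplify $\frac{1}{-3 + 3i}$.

Multiply numerator and denominator by conjugate (-3 - 3i):
= (1)(-3 - 3i) / ((-3)^2 + 3^2)
= (-3 - 3i) / 18
Divide through by 3: (-1 - i) / 6
= -1/6 - (1/6)i


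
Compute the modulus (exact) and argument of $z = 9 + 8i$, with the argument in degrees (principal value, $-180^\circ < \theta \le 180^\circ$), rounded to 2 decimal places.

|z| = sqrt(9^2 + 8^2) = sqrt(145)
arg(z) = arctan(b/a) = arctan(8/9) (quadrant-adjusted) = 41.63°


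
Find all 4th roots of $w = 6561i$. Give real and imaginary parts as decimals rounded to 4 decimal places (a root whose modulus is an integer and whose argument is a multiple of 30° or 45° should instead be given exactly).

|w| = 6561, arg(w) = 90°
Root modulus = 6561^(1/4) = 9
Root arguments: θ_k = (90° + 360°k)/4 for k = 0, 1, ..., 3
Compute each root as (root modulus)(cos θ_k + i sin θ_k) using full-precision intermediates, then round to 4 decimal places.
Roots: 8.3149 + 3.4442i, -3.4442 + 8.3149i, -8.3149 - 3.4442i, 3.4442 - 8.3149i


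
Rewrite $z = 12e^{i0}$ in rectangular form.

a = r cos θ = 12 * 1 = 12
b = r sin θ = 12 * 0 = 0
z = 12


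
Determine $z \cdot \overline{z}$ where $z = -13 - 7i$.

z * conjugate(z) = |z|^2 = a^2 + b^2
= (-13)^2 + (-7)^2 = 218


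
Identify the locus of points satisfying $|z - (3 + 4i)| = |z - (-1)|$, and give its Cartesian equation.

|z - z1| = |z - z2| means z is equidistant from z1 and z2,
i.e. the perpendicular bisector of the segment from (3, 4) to (-1, 0) (midpoint (1, 2)).
With z = x + yi, square both sides:
(x - 3)^2 + (y - 4)^2 = (x - (-1))^2 + (y - 0)^2
The x^2 and y^2 terms cancel: -8x + (-8)y = 1 - 25 = -24
Simplify: x + y = 3
Locus: Perpendicular bisector of the segment from (3, 4) to (-1, 0): the line x + y = 3


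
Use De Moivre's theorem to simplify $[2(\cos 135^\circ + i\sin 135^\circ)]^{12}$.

By De Moivre: z^n = r^n(cos(nθ) + i sin(nθ))
= 2^12(cos(12*135°) + i sin(12*135°))
= 4096(cos 180° + i sin 180°)
= -4096


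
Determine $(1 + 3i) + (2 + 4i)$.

(1 + 2) + (3 + 4)i = 3 + 7i


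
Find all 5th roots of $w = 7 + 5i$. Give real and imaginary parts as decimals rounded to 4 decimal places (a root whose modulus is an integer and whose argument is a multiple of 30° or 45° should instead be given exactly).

|w| = sqrt(74) ≈ 8.602325, arg(w) ≈ 35.537678°
Root modulus = sqrt(74)^(1/5) ≈ 1.537883
Root arguments: θ_k = (arg(w) + 360°k)/5 for k = 0, 1, ..., 4
Compute each root as (root modulus)(cos θ_k + i sin θ_k) using full-precision intermediates, then round to 4 decimal places.
Roots: 1.5261 + 0.1903i, 0.2906 + 1.5102i, -1.3465 + 0.7431i, -1.1228 - 1.0509i, 0.6526 - 1.3926i


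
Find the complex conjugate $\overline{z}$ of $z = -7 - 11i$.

If z = a + bi, then conjugate(z) = a - bi
conjugate(-7 - 11i) = -7 + 11i


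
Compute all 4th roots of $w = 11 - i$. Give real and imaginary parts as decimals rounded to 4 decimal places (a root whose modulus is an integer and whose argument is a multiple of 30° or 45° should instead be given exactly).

|w| = sqrt(122) ≈ 11.045361, arg(w) ≈ 354.805571°
Root modulus = sqrt(122)^(1/4) ≈ 1.823035
Root arguments: θ_k = (arg(w) + 360°k)/4 for k = 0, 1, ..., 3
Compute each root as (root modulus)(cos θ_k + i sin θ_k) using full-precision intermediates, then round to 4 decimal places.
Roots: 0.0413 + 1.8226i, -1.8226 + 0.0413i, -0.0413 - 1.8226i, 1.8226 - 0.0413i


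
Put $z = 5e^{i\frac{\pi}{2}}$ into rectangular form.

a = r cos θ = 5 * 0 = 0
b = r sin θ = 5 * 1 = 5
z = 5i


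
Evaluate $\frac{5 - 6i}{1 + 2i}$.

Multiply numerator and denominator by conjugate (1 - 2i):
= (5 - 6i)(1 - 2i) / (1^2 + 2^2)
= (-7 - 16i) / 5
= -7/5 - (16/5)i


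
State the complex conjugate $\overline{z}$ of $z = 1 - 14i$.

If z = a + bi, then conjugate(z) = a - bi
conjugate(1 - 14i) = 1 + 14i


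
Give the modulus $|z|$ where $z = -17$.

|z| = sqrt(a^2 + b^2) = sqrt((-17)^2 + 0^2) = sqrt(289) = 17


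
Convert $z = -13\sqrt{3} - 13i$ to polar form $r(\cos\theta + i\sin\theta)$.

r = |z| = sqrt(a^2 + b^2) = sqrt((-13*sqrt(3))^2 + (-13)^2) = sqrt(507 + 169) = sqrt(676) = 26
θ = arctan(b/a) = arctan(-13/-22.5167) (quadrant-adjusted) = 210°
z = 26(cos 210° + i sin 210°)


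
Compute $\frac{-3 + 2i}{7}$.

Divisor is real, so divide each part by 7:
= -3/7 + (2/7)i


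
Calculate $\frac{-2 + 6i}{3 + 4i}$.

Multiply numerator and denominator by conjugate (3 - 4i):
= (-2 + 6i)(3 - 4i) / (3^2 + 4^2)
= (18 + 26i) / 25
= 18/25 + (26/25)i


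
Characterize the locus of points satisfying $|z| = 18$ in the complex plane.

|z| = 18 means sqrt(x^2 + y^2) = 18
This is a circle of radius 18 centered at the origin


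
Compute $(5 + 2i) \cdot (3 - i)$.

(a1*a2 - b1*b2) + (a1*b2 + b1*a2)i
= (15 - (-2)) + (-5 + 6)i
= 17 + i


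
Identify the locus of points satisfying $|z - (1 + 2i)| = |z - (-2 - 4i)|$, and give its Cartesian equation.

|z - z1| = |z - z2| means z is equidistant from z1 and z2,
i.e. the perpendicular bisector of the segment from (1, 2) to (-2, -4) (midpoint (-1/2, -1)).
With z = x + yi, square both sides:
(x - 1)^2 + (y - 2)^2 = (x - (-2))^2 + (y - (-4))^2
The x^2 and y^2 terms cancel: -6x + (-12)y = 20 - 5 = 15
Simplify: 2x + 4y = -5
Locus: Perpendicular bisector of the segment from (1, 2) to (-2, -4): the line 2x + 4y = -5


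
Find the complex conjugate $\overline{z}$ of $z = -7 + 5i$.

If z = a + bi, then conjugate(z) = a - bi
conjugate(-7 + 5i) = -7 - 5i


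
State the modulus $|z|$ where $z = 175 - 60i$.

|z| = sqrt(a^2 + b^2) = sqrt(175^2 + (-60)^2) = sqrt(34225) = 185


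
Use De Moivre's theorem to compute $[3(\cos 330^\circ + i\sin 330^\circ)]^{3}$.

By De Moivre: z^n = r^n(cos(nθ) + i sin(nθ))
= 3^3(cos(3*330°) + i sin(3*330°))
= 27(cos 270° + i sin 270°)
= -27i


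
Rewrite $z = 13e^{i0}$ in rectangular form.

a = r cos θ = 13 * 1 = 13
b = r sin θ = 13 * 0 = 0
z = 13


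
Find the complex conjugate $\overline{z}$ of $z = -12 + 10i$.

If z = a + bi, then conjugate(z) = a - bi
conjugate(-12 + 10i) = -12 - 10i


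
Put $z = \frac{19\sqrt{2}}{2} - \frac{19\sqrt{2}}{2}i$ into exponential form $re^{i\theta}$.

r = |z| = sqrt((19*sqrt(2)/2)^2 + (-19*sqrt(2)/2)^2) = sqrt(361/2 + 361/2) = sqrt(361) = 19
θ = arctan(b/a) = arctan(-13.435/13.435) (quadrant-adjusted) = -45° = -π/4
z = 19e^(-i*π/4)


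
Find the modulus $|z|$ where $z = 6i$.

|z| = sqrt(a^2 + b^2) = sqrt(0^2 + 6^2) = sqrt(36) = 6


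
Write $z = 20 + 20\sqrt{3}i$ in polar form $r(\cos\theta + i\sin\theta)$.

r = |z| = sqrt(a^2 + b^2) = sqrt((20)^2 + (20*sqrt(3))^2) = sqrt(400 + 1200) = sqrt(1600) = 40
θ = arctan(b/a) = arctan(34.641/20) (quadrant-adjusted) = 60°
z = 40(cos 60° + i sin 60°)


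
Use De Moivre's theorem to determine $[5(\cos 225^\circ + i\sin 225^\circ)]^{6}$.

By De Moivre: z^n = r^n(cos(nθ) + i sin(nθ))
= 5^6(cos(6*225°) + i sin(6*225°))
= 15625(cos 270° + i sin 270°)
= -15625i


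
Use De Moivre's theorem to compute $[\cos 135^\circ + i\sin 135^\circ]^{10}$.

By De Moivre: z^n = r^n(cos(nθ) + i sin(nθ))
= 1^10(cos(10*135°) + i sin(10*135°))
= 1(cos 270° + i sin 270°)
= -i


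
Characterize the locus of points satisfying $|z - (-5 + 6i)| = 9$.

|z - z0| = r describes a circle centered at z0 with radius r
Here z0 = -5 + 6i and r = 9
Locus: Circle centered at (-5, 6) with radius 9


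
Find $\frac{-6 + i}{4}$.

Divisor is real, so divide each part by 4:
= -3/2 + (1/4)i


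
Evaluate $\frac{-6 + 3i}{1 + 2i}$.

Multiply numerator and denominator by conjugate (1 - 2i):
= (-6 + 3i)(1 - 2i) / (1^2 + 2^2)
= (15i) / 5
= 3i


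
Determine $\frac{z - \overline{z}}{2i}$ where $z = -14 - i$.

z - conjugate(z) = 2bi
(z - conjugate(z))/(2i) = 2bi/(2i) = b = -1


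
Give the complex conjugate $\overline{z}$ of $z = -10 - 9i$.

If z = a + bi, then conjugate(z) = a - bi
conjugate(-10 - 9i) = -10 + 9i


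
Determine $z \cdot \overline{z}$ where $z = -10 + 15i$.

z * conjugate(z) = |z|^2 = a^2 + b^2
= (-10)^2 + 15^2 = 325


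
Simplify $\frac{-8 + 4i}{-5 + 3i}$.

Multiply numerator and denominator by conjugate (-5 - 3i):
= (-8 + 4i)(-5 - 3i) / ((-5)^2 + 3^2)
= (52 + 4i) / 34
Divide through by 2: (26 + 2i) / 17
= 26/17 + (2/17)i


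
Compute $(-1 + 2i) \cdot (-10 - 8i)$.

(a1*a2 - b1*b2) + (a1*b2 + b1*a2)i
= (10 - (-16)) + (8 + (-20))i
= 26 - 12i


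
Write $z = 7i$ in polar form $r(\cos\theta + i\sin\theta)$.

r = |z| = sqrt(a^2 + b^2) = sqrt((0)^2 + (7)^2) = sqrt(0 + 49) = sqrt(49) = 7
a = 0 and b > 0, so z lies on the positive imaginary axis: θ = 90°
z = 7(cos 90° + i sin 90°)


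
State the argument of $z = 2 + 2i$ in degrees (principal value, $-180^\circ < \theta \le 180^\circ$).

θ = arctan(b/a) = arctan(2/2) (quadrant-adjusted) = 45°


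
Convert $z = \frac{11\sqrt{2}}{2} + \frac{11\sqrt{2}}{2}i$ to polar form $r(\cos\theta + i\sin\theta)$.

r = |z| = sqrt(a^2 + b^2) = sqrt((11*sqrt(2)/2)^2 + (11*sqrt(2)/2)^2) = sqrt(121/2 + 121/2) = sqrt(121) = 11
θ = arctan(b/a) = arctan(7.7782/7.7782) (quadrant-adjusted) = 45°
z = 11(cos 45° + i sin 45°)


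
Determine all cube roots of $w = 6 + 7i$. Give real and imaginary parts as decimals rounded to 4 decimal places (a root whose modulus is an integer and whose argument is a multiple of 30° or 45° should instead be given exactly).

|w| = sqrt(85) ≈ 9.219544, arg(w) ≈ 49.398705°
Root modulus = sqrt(85)^(1/3) ≈ 2.096862
Root arguments: θ_k = (arg(w) + 360°k)/3 for k = 0, 1, ..., 2
Compute each root as (root modulus)(cos θ_k + i sin θ_k) using full-precision intermediates, then round to 4 decimal places.
Roots: 2.0109 + 0.5944i, -1.5202 + 1.4443i, -0.4907 - 2.0386i
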